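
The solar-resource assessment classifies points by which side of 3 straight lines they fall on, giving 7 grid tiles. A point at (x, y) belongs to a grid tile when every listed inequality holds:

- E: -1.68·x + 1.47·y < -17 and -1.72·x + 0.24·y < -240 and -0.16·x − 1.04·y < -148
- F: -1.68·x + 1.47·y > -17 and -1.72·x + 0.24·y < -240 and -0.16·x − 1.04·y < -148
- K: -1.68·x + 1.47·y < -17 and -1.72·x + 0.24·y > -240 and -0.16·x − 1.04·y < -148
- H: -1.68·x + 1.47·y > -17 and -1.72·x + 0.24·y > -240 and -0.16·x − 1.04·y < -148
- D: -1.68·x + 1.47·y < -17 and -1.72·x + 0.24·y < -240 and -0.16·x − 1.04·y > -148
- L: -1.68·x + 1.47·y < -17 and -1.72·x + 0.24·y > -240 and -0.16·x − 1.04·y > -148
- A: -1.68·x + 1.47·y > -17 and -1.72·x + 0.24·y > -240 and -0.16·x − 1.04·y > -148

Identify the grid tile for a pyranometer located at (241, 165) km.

-1.68·241 + 1.47·165 = -162.330, which is < -17
-1.72·241 + 0.24·165 = -374.920, which is < -240
-0.16·241 − 1.04·165 = -210.160, which is < -148
This sign pattern matches E.

E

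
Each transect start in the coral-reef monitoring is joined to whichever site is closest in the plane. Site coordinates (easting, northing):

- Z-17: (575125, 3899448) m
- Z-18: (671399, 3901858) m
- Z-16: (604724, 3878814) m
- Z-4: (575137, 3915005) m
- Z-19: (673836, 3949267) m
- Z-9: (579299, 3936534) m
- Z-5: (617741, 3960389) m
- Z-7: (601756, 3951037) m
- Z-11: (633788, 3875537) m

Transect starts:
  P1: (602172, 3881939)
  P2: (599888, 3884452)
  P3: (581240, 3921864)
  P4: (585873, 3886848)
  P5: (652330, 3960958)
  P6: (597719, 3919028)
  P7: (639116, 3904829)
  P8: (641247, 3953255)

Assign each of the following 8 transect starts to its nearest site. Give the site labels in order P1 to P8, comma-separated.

P1 → Z-16 (d²=16278329.00)
P2 → Z-16 (d²=55173940.00)
P3 → Z-4 (d²=84292490.00)
P4 → Z-17 (d²=274279504.00)
P5 → Z-19 (d²=599187517.00)
P6 → Z-4 (d²=526131253.00)
P7 → Z-11 (d²=886408848.00)
P8 → Z-5 (d²=603425992.00)

Z-16, Z-16, Z-4, Z-17, Z-19, Z-4, Z-11, Z-5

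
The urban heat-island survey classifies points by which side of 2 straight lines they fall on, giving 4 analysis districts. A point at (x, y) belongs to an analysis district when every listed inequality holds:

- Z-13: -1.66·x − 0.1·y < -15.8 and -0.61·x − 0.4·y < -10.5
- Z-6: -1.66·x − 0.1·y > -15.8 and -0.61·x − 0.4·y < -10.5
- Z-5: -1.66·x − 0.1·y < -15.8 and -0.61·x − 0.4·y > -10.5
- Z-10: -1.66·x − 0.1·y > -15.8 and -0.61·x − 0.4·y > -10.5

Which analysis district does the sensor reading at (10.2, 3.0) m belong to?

-1.66·10.2 − 0.1·3.0 = -17.232, which is < -15.8
-0.61·10.2 − 0.4·3.0 = -7.422, which is > -10.5
This sign pattern matches Z-5.

Z-5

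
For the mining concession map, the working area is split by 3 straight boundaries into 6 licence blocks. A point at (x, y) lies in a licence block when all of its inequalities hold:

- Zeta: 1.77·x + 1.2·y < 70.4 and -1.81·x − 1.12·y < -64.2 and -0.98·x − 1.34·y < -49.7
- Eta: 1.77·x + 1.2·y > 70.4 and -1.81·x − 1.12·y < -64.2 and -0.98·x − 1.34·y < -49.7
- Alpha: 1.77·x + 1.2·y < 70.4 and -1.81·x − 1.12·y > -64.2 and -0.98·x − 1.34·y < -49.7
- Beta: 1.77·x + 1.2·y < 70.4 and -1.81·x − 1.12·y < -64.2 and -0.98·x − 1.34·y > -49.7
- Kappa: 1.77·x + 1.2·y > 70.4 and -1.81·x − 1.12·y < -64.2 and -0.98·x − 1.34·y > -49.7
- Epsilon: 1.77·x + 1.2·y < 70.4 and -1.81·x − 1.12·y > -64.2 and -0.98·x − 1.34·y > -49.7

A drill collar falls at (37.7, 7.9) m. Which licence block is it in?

Kappa

1.77·37.7 + 1.2·7.9 = 76.209, which is > 70.4
-1.81·37.7 − 1.12·7.9 = -77.085, which is < -64.2
-0.98·37.7 − 1.34·7.9 = -47.532, which is > -49.7
This sign pattern matches Kappa.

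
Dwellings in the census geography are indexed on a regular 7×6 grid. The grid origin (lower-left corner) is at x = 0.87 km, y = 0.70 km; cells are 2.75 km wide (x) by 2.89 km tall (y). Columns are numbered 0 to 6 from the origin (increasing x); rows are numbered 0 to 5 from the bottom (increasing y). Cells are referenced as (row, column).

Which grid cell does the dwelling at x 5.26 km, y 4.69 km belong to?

(1, 1)

Column index: ⌊(5.26 − 0.87) / 2.75⌋ = ⌊1.596⌋ = 1
Row offset from origin: ⌊(4.69 − 0.70) / 2.89⌋ = ⌊1.381⌋ = 1 → row 1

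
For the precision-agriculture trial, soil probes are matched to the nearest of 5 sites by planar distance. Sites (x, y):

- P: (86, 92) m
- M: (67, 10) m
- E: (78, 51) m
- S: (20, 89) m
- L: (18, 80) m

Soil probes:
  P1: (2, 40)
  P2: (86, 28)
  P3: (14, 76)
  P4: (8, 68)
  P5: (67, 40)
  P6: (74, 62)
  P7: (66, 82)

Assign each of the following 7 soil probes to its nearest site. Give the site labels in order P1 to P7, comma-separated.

P1 → L (d²=1856.00)
P2 → E (d²=593.00)
P3 → L (d²=32.00)
P4 → L (d²=244.00)
P5 → E (d²=242.00)
P6 → E (d²=137.00)
P7 → P (d²=500.00)

L, E, L, L, E, E, P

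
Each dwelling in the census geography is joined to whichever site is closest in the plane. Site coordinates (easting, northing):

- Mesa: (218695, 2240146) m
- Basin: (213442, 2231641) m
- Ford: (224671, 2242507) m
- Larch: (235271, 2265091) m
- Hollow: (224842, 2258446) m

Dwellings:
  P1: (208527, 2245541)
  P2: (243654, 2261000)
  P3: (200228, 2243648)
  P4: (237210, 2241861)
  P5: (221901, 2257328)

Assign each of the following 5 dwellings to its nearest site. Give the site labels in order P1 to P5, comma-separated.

Mesa, Larch, Basin, Ford, Hollow

P1 → Mesa (d²=132494249.00)
P2 → Larch (d²=87010970.00)
P3 → Basin (d²=318777845.00)
P4 → Ford (d²=157643837.00)
P5 → Hollow (d²=9899405.00)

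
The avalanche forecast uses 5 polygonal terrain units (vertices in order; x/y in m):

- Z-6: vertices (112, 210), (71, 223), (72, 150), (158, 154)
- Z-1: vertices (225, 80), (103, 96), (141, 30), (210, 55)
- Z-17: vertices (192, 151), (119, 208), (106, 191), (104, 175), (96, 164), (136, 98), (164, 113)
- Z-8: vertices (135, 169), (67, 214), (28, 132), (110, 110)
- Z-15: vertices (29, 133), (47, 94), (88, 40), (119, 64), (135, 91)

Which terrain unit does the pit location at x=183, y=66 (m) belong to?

Cast a ray rightward from (183, 66). For each polygon, the edges (by vertex number in listed order) whose endpoints lie on opposite sides of y = 66, where each meets that height, and whether that is right or left of the point:
Z-6: no edge straddles that height → 0 crossings.
Z-1: 2–3 at x≈120.3 (left), 4–1 at x≈216.6 (right) → 1 crossing.
Z-17: no edge straddles that height → 0 crossings.
Z-8: no edge straddles that height → 0 crossings.
Z-15: 2–3 at x≈68.3 (left), 4–5 at x≈120.2 (left) → 0 crossings.
Only Z-1 has an odd count, so the point is inside Z-1.

Z-1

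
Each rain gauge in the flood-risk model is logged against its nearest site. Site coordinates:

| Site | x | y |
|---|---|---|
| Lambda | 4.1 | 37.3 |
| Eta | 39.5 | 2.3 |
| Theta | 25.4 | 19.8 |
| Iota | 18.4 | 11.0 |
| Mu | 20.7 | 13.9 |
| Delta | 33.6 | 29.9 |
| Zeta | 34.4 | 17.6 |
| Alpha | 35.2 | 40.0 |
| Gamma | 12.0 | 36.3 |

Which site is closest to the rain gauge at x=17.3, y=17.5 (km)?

Squared distances to each site:
Lambda: 566.280; Eta: 723.880; Theta: 70.900; Iota: 43.460; Mu: 24.520; Delta: 419.450; Zeta: 292.420; Alpha: 826.660; Gamma: 381.530.
Minimum at Mu.

Mu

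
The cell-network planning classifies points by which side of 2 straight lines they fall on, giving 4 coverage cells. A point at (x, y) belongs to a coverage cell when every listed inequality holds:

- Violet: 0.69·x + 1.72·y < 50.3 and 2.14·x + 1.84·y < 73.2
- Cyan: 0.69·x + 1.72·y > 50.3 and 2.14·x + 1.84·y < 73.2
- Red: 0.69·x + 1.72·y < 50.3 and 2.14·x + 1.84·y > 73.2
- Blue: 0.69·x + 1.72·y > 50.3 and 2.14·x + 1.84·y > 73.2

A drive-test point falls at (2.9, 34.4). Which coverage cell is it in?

Cyan

0.69·2.9 + 1.72·34.4 = 61.169, which is > 50.3
2.14·2.9 + 1.84·34.4 = 69.502, which is < 73.2
This sign pattern matches Cyan.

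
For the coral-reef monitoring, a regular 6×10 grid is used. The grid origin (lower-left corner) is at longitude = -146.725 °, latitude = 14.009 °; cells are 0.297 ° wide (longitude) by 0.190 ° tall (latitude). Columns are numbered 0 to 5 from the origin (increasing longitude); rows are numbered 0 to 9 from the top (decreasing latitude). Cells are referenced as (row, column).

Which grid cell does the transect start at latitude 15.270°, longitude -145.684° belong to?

Column index: ⌊(-145.684 − -146.725) / 0.297⌋ = ⌊3.505⌋ = 3
Row offset from origin: ⌊(15.270 − 14.009) / 0.190⌋ = ⌊6.637⌋ = 6 → row 3 (counted from top)

(3, 3)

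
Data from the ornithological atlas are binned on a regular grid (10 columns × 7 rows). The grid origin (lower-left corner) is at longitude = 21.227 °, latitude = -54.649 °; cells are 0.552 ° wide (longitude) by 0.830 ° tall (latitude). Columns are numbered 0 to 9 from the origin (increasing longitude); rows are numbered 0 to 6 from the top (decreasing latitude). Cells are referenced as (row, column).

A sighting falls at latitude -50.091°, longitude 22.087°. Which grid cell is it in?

Column index: ⌊(22.087 − 21.227) / 0.552⌋ = ⌊1.558⌋ = 1
Row offset from origin: ⌊(-50.091 − -54.649) / 0.830⌋ = ⌊5.492⌋ = 5 → row 1 (counted from top)

(1, 1)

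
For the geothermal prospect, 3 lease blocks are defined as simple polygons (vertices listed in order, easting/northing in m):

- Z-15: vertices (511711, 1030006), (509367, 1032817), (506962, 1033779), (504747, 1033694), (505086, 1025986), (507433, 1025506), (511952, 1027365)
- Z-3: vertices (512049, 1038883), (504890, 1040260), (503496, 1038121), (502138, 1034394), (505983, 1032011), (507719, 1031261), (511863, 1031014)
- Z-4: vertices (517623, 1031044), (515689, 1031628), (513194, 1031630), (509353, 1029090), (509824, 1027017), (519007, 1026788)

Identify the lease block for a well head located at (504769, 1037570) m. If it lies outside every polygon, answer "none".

Z-3

Cast a ray rightward from (504769, 1037570). For each polygon, the edges (by vertex number in listed order) whose endpoints lie on opposite sides of northing = 1037570, where each meets that height, and whether that is right or left of the point:
Z-15: no edge straddles that height → 0 crossings.
Z-3: 3–4 at easting≈503295.2 (left), 7–1 at easting≈512018.0 (right) → 1 crossing.
Z-4: no edge straddles that height → 0 crossings.
Only Z-3 has an odd count, so the point is inside Z-3.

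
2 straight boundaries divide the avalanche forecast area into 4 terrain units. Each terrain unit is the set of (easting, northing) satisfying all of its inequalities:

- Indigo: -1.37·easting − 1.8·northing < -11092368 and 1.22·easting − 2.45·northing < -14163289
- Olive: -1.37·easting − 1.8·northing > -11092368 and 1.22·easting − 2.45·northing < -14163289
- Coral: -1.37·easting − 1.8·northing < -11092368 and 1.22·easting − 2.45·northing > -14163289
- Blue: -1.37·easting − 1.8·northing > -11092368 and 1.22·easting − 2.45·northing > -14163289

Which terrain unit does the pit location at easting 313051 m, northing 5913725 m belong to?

-1.37·313051 − 1.8·5913725 = -11073584.870, which is > -11092368
1.22·313051 − 2.45·5913725 = -14106704.030, which is > -14163289
This sign pattern matches Blue.

Blue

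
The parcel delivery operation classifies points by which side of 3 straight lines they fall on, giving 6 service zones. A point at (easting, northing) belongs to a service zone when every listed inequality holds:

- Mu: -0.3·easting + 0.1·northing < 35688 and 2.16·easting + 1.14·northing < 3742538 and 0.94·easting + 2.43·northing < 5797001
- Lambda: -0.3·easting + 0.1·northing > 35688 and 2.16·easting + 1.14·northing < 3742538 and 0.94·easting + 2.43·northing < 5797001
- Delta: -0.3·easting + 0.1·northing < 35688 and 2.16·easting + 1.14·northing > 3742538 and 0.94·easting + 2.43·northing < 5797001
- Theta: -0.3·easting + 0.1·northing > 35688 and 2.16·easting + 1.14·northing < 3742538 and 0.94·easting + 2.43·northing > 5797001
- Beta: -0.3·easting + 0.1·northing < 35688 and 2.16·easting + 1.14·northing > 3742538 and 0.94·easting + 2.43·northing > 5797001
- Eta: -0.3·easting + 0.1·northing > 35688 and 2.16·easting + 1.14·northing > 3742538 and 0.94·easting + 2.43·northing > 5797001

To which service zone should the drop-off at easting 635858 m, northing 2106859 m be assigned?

-0.3·635858 + 0.1·2106859 = 19928.500, which is < 35688
2.16·635858 + 1.14·2106859 = 3775272.540, which is > 3742538
0.94·635858 + 2.43·2106859 = 5717373.890, which is < 5797001
This sign pattern matches Delta.

Delta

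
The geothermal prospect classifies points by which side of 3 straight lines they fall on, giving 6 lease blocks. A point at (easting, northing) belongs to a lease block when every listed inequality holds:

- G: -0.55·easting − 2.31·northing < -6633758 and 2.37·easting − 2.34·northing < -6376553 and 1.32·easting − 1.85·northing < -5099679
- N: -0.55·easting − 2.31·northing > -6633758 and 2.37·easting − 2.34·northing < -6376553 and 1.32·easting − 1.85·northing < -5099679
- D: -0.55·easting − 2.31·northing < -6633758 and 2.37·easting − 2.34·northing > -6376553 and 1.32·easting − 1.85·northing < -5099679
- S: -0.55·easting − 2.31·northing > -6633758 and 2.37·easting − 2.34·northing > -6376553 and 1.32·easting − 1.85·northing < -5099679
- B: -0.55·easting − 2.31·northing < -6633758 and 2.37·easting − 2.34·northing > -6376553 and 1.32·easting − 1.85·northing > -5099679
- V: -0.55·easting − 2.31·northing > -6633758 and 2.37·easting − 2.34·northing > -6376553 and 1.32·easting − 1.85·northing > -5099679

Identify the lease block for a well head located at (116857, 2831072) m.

V

-0.55·116857 − 2.31·2831072 = -6604047.670, which is > -6633758
2.37·116857 − 2.34·2831072 = -6347757.390, which is > -6376553
1.32·116857 − 1.85·2831072 = -5083231.960, which is > -5099679
This sign pattern matches V.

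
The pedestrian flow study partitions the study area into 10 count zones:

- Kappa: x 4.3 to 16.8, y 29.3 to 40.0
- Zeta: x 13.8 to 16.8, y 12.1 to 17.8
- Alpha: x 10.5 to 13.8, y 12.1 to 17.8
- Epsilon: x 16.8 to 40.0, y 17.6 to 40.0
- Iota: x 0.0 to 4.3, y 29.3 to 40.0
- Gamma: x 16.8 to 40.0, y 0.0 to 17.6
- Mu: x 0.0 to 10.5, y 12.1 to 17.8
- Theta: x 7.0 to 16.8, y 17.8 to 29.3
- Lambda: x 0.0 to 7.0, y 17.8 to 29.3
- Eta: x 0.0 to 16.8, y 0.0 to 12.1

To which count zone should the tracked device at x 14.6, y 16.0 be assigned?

The point has x = 14.6 and y = 16.0.
Only Zeta satisfies 13.8 ≤ x ≤ 16.8 and 12.1 ≤ y ≤ 17.8.

Zeta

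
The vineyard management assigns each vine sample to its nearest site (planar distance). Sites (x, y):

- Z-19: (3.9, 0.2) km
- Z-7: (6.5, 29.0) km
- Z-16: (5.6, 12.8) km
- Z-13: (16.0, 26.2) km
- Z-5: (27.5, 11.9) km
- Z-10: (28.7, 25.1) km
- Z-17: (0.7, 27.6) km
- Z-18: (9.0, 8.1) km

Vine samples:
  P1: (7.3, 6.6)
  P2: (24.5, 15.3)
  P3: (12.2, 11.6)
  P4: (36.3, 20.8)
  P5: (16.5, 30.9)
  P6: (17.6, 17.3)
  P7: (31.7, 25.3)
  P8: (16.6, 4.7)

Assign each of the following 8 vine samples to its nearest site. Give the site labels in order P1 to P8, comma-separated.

Z-18, Z-5, Z-18, Z-10, Z-13, Z-13, Z-10, Z-18

P1 → Z-18 (d²=5.14)
P2 → Z-5 (d²=20.56)
P3 → Z-18 (d²=22.49)
P4 → Z-10 (d²=76.25)
P5 → Z-13 (d²=22.34)
P6 → Z-13 (d²=81.77)
P7 → Z-10 (d²=9.04)
P8 → Z-18 (d²=69.32)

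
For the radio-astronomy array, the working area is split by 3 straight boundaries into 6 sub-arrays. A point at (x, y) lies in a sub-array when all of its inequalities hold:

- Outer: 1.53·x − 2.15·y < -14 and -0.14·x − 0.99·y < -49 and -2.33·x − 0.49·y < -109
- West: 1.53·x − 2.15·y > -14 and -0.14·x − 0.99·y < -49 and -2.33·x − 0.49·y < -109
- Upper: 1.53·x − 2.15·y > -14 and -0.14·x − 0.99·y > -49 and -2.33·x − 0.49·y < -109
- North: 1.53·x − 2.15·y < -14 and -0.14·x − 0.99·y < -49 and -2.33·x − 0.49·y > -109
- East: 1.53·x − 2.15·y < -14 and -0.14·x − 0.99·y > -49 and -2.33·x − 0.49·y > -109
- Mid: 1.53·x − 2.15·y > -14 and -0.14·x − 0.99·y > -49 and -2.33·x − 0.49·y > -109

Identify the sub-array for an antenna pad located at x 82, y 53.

West

1.53·82 − 2.15·53 = 11.510, which is > -14
-0.14·82 − 0.99·53 = -63.950, which is < -49
-2.33·82 − 0.49·53 = -217.030, which is < -109
This sign pattern matches West.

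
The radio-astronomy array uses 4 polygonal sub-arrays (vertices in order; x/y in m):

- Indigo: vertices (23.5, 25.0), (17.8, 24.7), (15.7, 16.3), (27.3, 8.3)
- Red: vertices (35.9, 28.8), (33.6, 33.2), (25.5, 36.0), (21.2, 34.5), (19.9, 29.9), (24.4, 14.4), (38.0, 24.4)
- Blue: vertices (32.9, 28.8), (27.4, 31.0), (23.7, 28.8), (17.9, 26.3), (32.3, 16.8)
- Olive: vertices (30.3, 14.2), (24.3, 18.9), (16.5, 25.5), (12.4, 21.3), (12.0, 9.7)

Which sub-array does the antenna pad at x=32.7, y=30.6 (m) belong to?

Cast a ray rightward from (32.7, 30.6). For each polygon, the edges (by vertex number in listed order) whose endpoints lie on opposite sides of y = 30.6, where each meets that height, and whether that is right or left of the point:
Indigo: no edge straddles that height → 0 crossings.
Red: 1–2 at x≈34.96 (right), 4–5 at x≈20.10 (left) → 1 crossing.
Blue: 1–2 at x≈28.40 (left), 2–3 at x≈26.73 (left) → 0 crossings.
Olive: no edge straddles that height → 0 crossings.
Only Red has an odd count, so the point is inside Red.

Red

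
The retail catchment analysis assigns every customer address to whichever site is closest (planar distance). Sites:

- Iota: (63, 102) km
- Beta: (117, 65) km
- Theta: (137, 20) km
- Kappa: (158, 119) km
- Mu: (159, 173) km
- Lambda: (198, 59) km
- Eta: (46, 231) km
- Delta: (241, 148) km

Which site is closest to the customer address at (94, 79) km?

Squared distances to each site:
Iota: 1490.000; Beta: 725.000; Theta: 5330.000; Kappa: 5696.000; Mu: 13061.000; Lambda: 11216.000; Eta: 25408.000; Delta: 26370.000.
Minimum at Beta.

Beta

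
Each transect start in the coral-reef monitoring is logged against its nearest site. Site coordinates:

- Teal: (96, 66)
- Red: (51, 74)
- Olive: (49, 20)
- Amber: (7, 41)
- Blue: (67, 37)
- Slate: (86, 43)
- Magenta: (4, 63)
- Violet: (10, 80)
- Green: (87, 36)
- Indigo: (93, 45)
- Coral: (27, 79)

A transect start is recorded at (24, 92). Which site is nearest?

Coral

Squared distances to each site:
Teal: 5860.000; Red: 1053.000; Olive: 5809.000; Amber: 2890.000; Blue: 4874.000; Slate: 6245.000; Magenta: 1241.000; Violet: 340.000; Green: 7105.000; Indigo: 6970.000; Coral: 178.000.
Minimum at Coral.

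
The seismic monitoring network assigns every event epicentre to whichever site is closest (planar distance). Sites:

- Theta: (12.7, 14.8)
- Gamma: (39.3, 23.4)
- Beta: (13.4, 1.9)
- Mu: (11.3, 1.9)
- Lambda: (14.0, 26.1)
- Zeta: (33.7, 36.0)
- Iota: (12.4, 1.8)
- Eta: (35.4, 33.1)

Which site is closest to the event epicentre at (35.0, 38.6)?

Zeta

Squared distances to each site:
Theta: 1063.730; Gamma: 249.530; Beta: 1813.450; Mu: 1908.580; Lambda: 597.250; Zeta: 8.450; Iota: 1865.000; Eta: 30.410.
Minimum at Zeta.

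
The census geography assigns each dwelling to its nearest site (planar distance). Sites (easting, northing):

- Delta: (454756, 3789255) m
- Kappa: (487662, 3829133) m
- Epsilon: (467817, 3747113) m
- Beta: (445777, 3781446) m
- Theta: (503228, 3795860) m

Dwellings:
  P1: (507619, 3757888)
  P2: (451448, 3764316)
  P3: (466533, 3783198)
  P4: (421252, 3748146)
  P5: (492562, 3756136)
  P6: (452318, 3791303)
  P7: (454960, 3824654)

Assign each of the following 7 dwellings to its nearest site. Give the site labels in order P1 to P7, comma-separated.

P1 → Theta (d²=1461153665.00)
P2 → Beta (d²=325597141.00)
P3 → Delta (d²=175384978.00)
P4 → Beta (d²=1710365625.00)
P5 → Epsilon (d²=693729554.00)
P6 → Delta (d²=10138148.00)
P7 → Kappa (d²=1089482245.00)

Theta, Beta, Delta, Beta, Epsilon, Delta, Kappa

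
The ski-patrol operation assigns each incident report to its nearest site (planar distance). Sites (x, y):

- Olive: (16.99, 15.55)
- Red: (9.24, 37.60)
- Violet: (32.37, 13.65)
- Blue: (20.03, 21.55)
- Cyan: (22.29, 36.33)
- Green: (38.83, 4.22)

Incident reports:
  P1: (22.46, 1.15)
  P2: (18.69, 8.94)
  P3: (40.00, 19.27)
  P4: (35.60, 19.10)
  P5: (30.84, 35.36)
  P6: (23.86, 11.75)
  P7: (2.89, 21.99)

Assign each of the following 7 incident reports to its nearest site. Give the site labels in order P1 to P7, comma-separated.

P1 → Olive (d²=237.28)
P2 → Olive (d²=46.58)
P3 → Violet (d²=89.80)
P4 → Violet (d²=40.14)
P5 → Cyan (d²=74.04)
P6 → Olive (d²=61.64)
P7 → Olive (d²=240.28)

Olive, Olive, Violet, Violet, Cyan, Olive, Olive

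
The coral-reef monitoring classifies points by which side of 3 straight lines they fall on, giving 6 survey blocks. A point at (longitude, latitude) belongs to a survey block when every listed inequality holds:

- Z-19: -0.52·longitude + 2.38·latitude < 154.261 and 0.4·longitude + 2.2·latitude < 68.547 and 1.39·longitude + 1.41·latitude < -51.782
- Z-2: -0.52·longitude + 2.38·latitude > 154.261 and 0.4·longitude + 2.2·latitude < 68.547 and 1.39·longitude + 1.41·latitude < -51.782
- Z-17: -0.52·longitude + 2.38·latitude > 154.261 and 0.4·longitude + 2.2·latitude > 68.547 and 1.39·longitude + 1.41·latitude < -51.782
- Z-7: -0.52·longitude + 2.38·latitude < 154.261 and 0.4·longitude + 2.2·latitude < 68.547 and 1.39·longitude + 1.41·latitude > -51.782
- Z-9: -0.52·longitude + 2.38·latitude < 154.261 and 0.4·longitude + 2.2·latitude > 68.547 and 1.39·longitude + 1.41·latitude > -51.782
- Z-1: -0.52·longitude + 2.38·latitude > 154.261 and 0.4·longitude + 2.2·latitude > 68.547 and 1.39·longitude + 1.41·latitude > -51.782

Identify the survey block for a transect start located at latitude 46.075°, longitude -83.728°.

Z-7

-0.52·-83.728 + 2.38·46.075 = 153.197, which is < 154.261
0.4·-83.728 + 2.2·46.075 = 67.874, which is < 68.547
1.39·-83.728 + 1.41·46.075 = -51.416, which is > -51.782
This sign pattern matches Z-7.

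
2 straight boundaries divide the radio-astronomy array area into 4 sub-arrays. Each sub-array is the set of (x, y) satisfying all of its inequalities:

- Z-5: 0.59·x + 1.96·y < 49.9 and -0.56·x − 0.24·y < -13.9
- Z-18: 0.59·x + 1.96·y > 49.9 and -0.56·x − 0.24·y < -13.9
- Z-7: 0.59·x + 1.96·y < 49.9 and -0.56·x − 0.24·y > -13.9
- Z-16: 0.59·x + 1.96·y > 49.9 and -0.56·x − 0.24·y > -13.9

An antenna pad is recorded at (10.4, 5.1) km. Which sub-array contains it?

0.59·10.4 + 1.96·5.1 = 16.132, which is < 49.9
-0.56·10.4 − 0.24·5.1 = -7.048, which is > -13.9
This sign pattern matches Z-7.

Z-7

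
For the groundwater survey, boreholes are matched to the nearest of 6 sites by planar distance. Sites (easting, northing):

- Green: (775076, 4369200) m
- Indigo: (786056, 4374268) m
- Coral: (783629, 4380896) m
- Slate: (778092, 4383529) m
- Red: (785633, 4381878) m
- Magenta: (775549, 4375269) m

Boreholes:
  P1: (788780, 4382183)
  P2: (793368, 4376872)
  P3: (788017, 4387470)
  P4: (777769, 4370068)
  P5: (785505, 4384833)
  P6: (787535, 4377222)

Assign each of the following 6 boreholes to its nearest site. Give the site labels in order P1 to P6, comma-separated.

P1 → Red (d²=9996634.00)
P2 → Indigo (d²=60246160.00)
P3 → Red (d²=36953920.00)
P4 → Green (d²=8005673.00)
P5 → Red (d²=8748409.00)
P6 → Indigo (d²=10913557.00)

Red, Indigo, Red, Green, Red, Indigo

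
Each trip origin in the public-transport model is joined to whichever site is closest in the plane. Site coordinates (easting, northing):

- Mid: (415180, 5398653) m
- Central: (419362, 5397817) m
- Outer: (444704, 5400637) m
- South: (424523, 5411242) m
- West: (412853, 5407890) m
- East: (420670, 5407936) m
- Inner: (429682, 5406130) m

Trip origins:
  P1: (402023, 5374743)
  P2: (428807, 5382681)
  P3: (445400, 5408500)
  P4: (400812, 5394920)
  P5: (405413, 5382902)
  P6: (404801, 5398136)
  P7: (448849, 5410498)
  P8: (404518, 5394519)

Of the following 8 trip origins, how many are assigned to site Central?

P1 → Mid
P2 → Central
P3 → Outer
P4 → Mid
P5 → Mid
P6 → Mid
P7 → Outer
P8 → Mid
1 of the 8 goes to Central.

1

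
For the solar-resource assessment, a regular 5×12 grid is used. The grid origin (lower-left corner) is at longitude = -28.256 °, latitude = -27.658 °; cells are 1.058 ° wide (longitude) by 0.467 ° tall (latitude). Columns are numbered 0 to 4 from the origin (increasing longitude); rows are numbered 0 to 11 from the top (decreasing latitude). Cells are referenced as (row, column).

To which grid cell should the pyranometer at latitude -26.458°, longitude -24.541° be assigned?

(9, 3)

Column index: ⌊(-24.541 − -28.256) / 1.058⌋ = ⌊3.511⌋ = 3
Row offset from origin: ⌊(-26.458 − -27.658) / 0.467⌋ = ⌊2.570⌋ = 2 → row 9 (counted from top)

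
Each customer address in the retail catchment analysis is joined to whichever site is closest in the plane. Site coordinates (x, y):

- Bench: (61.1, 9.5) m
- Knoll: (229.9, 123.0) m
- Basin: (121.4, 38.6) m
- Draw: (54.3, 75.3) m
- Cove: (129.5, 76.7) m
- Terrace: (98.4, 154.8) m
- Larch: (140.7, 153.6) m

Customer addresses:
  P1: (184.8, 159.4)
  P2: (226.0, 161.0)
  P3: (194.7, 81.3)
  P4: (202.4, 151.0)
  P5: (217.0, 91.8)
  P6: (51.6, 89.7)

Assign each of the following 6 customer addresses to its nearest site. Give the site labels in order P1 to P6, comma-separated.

Larch, Knoll, Knoll, Knoll, Knoll, Draw

P1 → Larch (d²=1978.45)
P2 → Knoll (d²=1459.21)
P3 → Knoll (d²=2977.93)
P4 → Knoll (d²=1540.25)
P5 → Knoll (d²=1139.85)
P6 → Draw (d²=214.65)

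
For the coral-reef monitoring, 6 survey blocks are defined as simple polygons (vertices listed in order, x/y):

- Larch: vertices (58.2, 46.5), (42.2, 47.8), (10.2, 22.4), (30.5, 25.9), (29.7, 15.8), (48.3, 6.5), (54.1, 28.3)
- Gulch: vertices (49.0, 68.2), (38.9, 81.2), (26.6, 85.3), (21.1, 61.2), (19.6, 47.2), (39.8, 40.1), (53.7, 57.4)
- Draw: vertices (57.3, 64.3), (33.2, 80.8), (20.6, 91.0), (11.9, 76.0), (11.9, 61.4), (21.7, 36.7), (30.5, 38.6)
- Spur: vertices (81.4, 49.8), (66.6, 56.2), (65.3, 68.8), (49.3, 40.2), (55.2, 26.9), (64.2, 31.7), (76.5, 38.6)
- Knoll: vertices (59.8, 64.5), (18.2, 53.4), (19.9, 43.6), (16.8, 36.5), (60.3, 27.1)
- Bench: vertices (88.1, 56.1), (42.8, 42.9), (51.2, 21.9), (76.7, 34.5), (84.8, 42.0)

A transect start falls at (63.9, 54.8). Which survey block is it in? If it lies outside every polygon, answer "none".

Cast a ray rightward from (63.9, 54.8). For each polygon, the edges (by vertex number in listed order) whose endpoints lie on opposite sides of y = 54.8, where each meets that height, and whether that is right or left of the point:
Larch: no edge straddles that height → 0 crossings.
Gulch: 4–5 at x≈20.41 (left), 6–7 at x≈51.61 (left) → 0 crossings.
Draw: 5–6 at x≈14.52 (left), 7–1 at x≈47.39 (left) → 0 crossings.
Spur: 1–2 at x≈69.84 (right), 3–4 at x≈57.47 (left) → 1 crossing.
Knoll: 1–2 at x≈23.45 (left), 5–1 at x≈59.93 (left) → 0 crossings.
Bench: 1–2 at x≈83.64 (right), 5–1 at x≈87.80 (right) → 2 crossings.
Only Spur has an odd count, so the point is inside Spur.

Spur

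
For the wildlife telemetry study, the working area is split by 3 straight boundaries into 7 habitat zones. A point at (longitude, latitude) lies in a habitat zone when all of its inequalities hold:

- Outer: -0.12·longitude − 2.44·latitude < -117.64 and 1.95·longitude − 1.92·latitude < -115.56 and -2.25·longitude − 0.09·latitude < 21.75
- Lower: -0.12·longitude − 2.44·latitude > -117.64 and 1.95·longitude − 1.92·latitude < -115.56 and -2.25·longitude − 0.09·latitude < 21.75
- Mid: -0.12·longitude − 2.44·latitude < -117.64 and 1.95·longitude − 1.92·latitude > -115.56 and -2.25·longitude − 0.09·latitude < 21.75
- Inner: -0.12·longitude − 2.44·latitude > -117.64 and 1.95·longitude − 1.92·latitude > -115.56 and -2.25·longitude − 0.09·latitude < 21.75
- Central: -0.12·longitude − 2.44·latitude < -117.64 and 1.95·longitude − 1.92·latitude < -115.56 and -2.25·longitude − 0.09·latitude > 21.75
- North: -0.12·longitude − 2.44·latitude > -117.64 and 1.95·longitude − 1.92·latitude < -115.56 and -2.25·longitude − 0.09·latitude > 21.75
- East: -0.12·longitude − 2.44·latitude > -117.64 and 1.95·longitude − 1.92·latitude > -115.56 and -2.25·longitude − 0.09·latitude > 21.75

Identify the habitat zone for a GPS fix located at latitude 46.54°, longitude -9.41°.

Inner

-0.12·-9.41 − 2.44·46.54 = -112.428, which is > -117.64
1.95·-9.41 − 1.92·46.54 = -107.706, which is > -115.56
-2.25·-9.41 − 0.09·46.54 = 16.984, which is < 21.75
This sign pattern matches Inner.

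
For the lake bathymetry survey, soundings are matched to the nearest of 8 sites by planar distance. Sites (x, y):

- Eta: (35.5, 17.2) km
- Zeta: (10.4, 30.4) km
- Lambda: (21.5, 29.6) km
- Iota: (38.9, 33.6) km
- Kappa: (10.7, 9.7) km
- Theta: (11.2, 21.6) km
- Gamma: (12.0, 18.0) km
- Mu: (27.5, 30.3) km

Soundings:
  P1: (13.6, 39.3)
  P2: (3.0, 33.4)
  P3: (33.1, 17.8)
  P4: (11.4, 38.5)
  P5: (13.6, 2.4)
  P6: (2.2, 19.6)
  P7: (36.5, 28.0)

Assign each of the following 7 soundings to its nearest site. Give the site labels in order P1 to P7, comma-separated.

Zeta, Zeta, Eta, Zeta, Kappa, Theta, Iota

P1 → Zeta (d²=89.45)
P2 → Zeta (d²=63.76)
P3 → Eta (d²=6.12)
P4 → Zeta (d²=66.61)
P5 → Kappa (d²=61.70)
P6 → Theta (d²=85.00)
P7 → Iota (d²=37.12)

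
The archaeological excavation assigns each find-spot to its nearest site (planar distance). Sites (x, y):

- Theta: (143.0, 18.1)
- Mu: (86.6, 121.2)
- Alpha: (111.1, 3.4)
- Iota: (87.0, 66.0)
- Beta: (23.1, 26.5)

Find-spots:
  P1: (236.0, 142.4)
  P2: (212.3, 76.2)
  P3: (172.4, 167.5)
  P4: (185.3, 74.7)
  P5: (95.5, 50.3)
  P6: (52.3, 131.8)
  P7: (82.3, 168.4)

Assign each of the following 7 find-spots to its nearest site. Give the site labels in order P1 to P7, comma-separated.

Mu, Theta, Mu, Theta, Iota, Mu, Mu

P1 → Mu (d²=22769.80)
P2 → Theta (d²=8178.10)
P3 → Mu (d²=9505.33)
P4 → Theta (d²=4992.85)
P5 → Iota (d²=318.74)
P6 → Mu (d²=1288.85)
P7 → Mu (d²=2246.33)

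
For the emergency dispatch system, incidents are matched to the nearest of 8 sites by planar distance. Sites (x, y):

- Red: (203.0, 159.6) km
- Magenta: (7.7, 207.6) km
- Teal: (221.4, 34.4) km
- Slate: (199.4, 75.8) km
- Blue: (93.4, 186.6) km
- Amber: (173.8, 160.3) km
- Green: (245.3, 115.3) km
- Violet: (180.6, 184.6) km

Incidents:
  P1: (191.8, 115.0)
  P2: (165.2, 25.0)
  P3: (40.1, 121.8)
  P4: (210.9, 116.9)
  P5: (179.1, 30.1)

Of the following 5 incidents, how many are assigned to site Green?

1

P1 → Slate
P2 → Teal
P3 → Blue
P4 → Green
P5 → Teal
1 of the 5 goes to Green.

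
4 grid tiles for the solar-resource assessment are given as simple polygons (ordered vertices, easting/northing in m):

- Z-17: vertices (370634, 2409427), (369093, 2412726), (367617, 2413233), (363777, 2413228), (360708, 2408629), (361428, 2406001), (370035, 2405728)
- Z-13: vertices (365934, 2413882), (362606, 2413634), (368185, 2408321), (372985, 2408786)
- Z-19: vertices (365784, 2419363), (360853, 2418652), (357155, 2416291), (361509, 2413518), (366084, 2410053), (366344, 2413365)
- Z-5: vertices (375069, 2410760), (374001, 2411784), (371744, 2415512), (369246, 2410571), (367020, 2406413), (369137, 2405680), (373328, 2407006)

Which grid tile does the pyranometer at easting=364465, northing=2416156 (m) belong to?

Cast a ray rightward from (364465, 2416156). For each polygon, the edges (by vertex number in listed order) whose endpoints lie on opposite sides of northing = 2416156, where each meets that height, and whether that is right or left of the point:
Z-17: no edge straddles that height → 0 crossings.
Z-13: no edge straddles that height → 0 crossings.
Z-19: 3–4 at easting≈357367.0 (left), 6–1 at easting≈366083.4 (right) → 1 crossing.
Z-5: no edge straddles that height → 0 crossings.
Only Z-19 has an odd count, so the point is inside Z-19.

Z-19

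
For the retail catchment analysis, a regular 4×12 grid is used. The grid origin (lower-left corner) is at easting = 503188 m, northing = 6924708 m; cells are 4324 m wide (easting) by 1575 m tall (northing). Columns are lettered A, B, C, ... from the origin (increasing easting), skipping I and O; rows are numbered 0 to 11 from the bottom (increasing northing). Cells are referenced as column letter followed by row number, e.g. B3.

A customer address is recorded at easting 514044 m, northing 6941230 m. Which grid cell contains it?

Column index: ⌊(514044 − 503188) / 4324⌋ = ⌊2.511⌋ = 2 → column C
Row offset from origin: ⌊(6941230 − 6924708) / 1575⌋ = ⌊10.490⌋ = 10 → row 10

C10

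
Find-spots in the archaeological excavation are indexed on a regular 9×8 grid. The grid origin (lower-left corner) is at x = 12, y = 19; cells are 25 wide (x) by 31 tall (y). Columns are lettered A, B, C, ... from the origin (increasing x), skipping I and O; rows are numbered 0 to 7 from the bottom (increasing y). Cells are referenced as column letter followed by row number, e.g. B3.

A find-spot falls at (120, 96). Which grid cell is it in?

E2

Column index: ⌊(120 − 12) / 25⌋ = ⌊4.320⌋ = 4 → column E
Row offset from origin: ⌊(96 − 19) / 31⌋ = ⌊2.484⌋ = 2 → row 2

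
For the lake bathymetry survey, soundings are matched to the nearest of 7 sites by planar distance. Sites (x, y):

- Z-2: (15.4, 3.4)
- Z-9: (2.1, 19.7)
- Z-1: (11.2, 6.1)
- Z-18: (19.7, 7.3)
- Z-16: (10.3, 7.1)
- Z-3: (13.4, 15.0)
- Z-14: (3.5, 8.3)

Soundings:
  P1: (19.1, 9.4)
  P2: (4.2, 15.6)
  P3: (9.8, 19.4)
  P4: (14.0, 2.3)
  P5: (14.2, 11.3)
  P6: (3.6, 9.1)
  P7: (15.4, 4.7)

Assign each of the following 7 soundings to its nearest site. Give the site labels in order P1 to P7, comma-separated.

P1 → Z-18 (d²=4.77)
P2 → Z-9 (d²=21.22)
P3 → Z-3 (d²=32.32)
P4 → Z-2 (d²=3.17)
P5 → Z-3 (d²=14.33)
P6 → Z-14 (d²=0.65)
P7 → Z-2 (d²=1.69)

Z-18, Z-9, Z-3, Z-2, Z-3, Z-14, Z-2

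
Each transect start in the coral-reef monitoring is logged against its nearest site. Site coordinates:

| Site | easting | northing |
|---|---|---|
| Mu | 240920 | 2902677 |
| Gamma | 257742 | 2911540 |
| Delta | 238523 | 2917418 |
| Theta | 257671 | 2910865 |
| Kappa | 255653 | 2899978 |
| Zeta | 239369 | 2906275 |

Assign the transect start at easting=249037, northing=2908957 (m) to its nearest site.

Theta

Squared distances to each site:
Mu: 105324089.000; Gamma: 82448914.000; Delta: 182132717.000; Theta: 78186420.000; Kappa: 124393897.000; Zeta: 100663348.000.
Minimum at Theta.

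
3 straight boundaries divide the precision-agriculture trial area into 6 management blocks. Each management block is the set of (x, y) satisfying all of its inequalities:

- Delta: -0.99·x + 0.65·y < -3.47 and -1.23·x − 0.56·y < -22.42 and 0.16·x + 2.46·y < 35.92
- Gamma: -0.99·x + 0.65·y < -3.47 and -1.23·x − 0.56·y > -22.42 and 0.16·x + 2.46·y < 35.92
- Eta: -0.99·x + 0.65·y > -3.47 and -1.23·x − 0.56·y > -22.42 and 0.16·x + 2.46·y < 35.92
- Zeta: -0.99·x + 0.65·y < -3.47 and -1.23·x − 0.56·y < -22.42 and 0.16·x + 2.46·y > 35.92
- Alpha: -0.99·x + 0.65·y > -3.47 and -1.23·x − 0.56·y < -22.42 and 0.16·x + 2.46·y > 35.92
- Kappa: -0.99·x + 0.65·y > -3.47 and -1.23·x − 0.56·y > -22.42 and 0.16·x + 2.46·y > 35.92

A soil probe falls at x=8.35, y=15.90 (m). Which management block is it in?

Kappa

-0.99·8.35 + 0.65·15.90 = 2.069, which is > -3.47
-1.23·8.35 − 0.56·15.90 = -19.175, which is > -22.42
0.16·8.35 + 2.46·15.90 = 40.450, which is > 35.92
This sign pattern matches Kappa.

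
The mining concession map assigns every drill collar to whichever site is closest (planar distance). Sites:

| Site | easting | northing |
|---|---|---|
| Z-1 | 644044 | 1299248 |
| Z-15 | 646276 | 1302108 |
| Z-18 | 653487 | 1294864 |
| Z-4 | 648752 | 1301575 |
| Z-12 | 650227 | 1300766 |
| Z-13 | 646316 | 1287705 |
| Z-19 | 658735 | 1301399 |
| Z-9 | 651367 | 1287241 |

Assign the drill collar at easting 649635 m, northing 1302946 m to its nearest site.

Squared distances to each site:
Z-1: 44934485.000; Z-15: 11985125.000; Z-18: 80156628.000; Z-4: 2659330.000; Z-12: 5102864.000; Z-13: 243303842.000; Z-19: 85203209.000; Z-9: 249646849.000.
Minimum at Z-4.

Z-4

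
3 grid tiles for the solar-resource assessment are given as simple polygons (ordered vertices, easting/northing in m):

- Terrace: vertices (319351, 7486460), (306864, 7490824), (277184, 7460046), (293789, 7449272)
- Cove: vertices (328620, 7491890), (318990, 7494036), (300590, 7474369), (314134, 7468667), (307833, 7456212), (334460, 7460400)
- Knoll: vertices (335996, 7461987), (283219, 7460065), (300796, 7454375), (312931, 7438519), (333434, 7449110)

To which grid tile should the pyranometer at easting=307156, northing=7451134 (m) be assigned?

Cast a ray rightward from (307156, 7451134). For each polygon, the edges (by vertex number in listed order) whose endpoints lie on opposite sides of northing = 7451134, where each meets that height, and whether that is right or left of the point:
Terrace: 3–4 at easting≈290919.3 (left), 4–1 at easting≈295068.9 (left) → 0 crossings.
Cove: no edge straddles that height → 0 crossings.
Knoll: 3–4 at easting≈303276.4 (left), 5–1 at easting≈333836.7 (right) → 1 crossing.
Only Knoll has an odd count, so the point is inside Knoll.

Knoll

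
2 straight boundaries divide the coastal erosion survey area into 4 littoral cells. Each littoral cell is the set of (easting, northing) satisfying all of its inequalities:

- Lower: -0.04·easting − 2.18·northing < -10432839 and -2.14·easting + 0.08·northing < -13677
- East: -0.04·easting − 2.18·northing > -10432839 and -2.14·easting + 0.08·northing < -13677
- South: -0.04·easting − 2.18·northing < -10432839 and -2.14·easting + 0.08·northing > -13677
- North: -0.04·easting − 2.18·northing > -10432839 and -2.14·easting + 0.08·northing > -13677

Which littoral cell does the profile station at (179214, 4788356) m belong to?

-0.04·179214 − 2.18·4788356 = -10445784.640, which is < -10432839
-2.14·179214 + 0.08·4788356 = -449.480, which is > -13677
This sign pattern matches South.

South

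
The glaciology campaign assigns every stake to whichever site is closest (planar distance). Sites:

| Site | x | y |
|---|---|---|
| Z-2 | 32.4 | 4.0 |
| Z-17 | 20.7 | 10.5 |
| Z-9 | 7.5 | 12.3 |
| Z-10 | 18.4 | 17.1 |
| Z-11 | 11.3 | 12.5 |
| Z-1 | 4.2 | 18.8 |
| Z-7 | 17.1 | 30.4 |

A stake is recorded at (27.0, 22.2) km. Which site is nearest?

Squared distances to each site:
Z-2: 360.400; Z-17: 176.580; Z-9: 478.260; Z-10: 99.970; Z-11: 340.580; Z-1: 531.400; Z-7: 165.250.
Minimum at Z-10.

Z-10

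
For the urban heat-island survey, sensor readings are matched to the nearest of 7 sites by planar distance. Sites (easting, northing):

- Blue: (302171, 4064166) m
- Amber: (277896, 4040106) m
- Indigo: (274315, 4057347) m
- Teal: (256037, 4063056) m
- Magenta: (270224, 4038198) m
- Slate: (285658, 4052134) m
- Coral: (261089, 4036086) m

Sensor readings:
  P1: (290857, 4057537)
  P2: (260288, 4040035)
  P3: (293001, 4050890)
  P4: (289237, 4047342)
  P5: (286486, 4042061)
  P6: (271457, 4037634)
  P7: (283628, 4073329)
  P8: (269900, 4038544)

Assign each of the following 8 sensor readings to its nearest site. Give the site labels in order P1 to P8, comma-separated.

Slate, Coral, Slate, Slate, Amber, Magenta, Indigo, Magenta

P1 → Slate (d²=56222010.00)
P2 → Coral (d²=16236202.00)
P3 → Slate (d²=55467185.00)
P4 → Slate (d²=35772505.00)
P5 → Amber (d²=77610125.00)
P6 → Magenta (d²=1838385.00)
P7 → Indigo (d²=342156293.00)
P8 → Magenta (d²=224692.00)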